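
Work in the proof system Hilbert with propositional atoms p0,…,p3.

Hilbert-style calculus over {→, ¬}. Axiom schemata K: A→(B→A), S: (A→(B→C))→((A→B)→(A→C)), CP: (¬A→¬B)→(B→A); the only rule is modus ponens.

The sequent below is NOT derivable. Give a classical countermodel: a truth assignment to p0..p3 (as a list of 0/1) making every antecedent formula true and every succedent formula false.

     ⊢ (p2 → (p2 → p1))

Enumerate valuations to refute Γ ⊢ Δ:
  v=0000: Γ:[] Δ:[(p2 → (p2 → p1))=T] refutes=False
  v=0001: Γ:[] Δ:[(p2 → (p2 → p1))=T] refutes=False
  v=0010: Γ:[] Δ:[(p2 → (p2 → p1))=F] refutes=True  ← countermodel

Result: [0, 0, 1, 0]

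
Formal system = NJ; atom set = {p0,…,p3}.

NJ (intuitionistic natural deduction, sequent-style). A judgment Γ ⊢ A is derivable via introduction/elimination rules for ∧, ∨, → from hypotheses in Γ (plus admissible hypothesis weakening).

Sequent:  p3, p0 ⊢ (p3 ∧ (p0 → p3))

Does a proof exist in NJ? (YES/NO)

Derivation (root first):
[∧I] p3, p0 ⊢ (p3 ∧ (p0 → p3))
  [Wk] p3, p0 ⊢ p3
    [Ax] p3 ⊢ p3
  [→I] p3 ⊢ (p0 → p3)
    [Wk] p3, p0 ⊢ p3
      [Ax] p3 ⊢ p3

Result: YES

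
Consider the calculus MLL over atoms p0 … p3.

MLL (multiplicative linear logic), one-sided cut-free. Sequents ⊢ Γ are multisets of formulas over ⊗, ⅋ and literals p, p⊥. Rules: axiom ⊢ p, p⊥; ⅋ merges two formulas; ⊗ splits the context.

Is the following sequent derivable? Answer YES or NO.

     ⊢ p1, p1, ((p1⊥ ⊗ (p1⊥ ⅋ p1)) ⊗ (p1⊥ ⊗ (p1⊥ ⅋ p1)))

Derivation (root first):
[⊗]  ⊢ p1, p1, ((p1⊥ ⊗ (p1⊥ ⅋ p1)) ⊗ (p1⊥ ⊗ (p1⊥ ⅋ p1)))
  [⊗]  ⊢ p1, (p1⊥ ⊗ (p1⊥ ⅋ p1))
    [Ax]  ⊢ p1, p1⊥
    [⅋]  ⊢ (p1⊥ ⅋ p1)
      [Ax]  ⊢ p1, p1⊥
  [⊗]  ⊢ p1, (p1⊥ ⊗ (p1⊥ ⅋ p1))
    [Ax]  ⊢ p1, p1⊥
    [⅋]  ⊢ (p1⊥ ⅋ p1)
      [Ax]  ⊢ p1, p1⊥

Result: YES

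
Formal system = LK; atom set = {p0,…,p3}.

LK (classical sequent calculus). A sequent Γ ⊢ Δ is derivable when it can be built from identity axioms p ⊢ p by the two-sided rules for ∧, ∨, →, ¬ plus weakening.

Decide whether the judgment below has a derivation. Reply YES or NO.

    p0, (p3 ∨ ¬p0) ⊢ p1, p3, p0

Derivation trace:
[∨L] p0, (p3 ∨ ¬p0) ⊢ p1, p3, p0
  [WR] p3 ⊢ p3, p1
    [Ax] p3 ⊢ p3
  [WR] p0, ¬p0 ⊢ p0
    [¬L] p0, ¬p0 ⊢ 
      [Ax] p0 ⊢ p0

Result: YES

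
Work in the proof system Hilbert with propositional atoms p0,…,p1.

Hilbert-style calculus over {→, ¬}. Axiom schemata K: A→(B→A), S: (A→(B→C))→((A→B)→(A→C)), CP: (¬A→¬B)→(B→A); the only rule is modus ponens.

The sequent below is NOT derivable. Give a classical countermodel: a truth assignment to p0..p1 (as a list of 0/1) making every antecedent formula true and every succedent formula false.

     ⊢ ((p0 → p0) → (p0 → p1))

Truth-table refutation:
  v=00: Γ:[] Δ:[((p0 → p0) → (p0 → p1))=T] refutes=False
  v=01: Γ:[] Δ:[((p0 → p0) → (p0 → p1))=T] refutes=False
  v=10: Γ:[] Δ:[((p0 → p0) → (p0 → p1))=F] refutes=True  ← countermodel

Result: [1, 0]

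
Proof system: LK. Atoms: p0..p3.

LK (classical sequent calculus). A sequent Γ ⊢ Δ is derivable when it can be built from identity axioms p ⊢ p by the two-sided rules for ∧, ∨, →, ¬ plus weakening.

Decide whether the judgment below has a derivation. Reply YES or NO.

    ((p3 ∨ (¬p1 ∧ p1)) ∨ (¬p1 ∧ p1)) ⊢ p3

Derivation (root first):
[∨L] ((p3 ∨ (¬p1 ∧ p1)) ∨ (¬p1 ∧ p1)) ⊢ p3
  [∨L] (p3 ∨ (¬p1 ∧ p1)) ⊢ p3
    [Ax] p3 ⊢ p3
    [∧L] (¬p1 ∧ p1) ⊢ 
      [¬L] p1, ¬p1 ⊢ 
        [Ax] p1 ⊢ p1
  [∧L] (¬p1 ∧ p1) ⊢ 
    [¬L] p1, ¬p1 ⊢ 
      [Ax] p1 ⊢ p1

Result: YES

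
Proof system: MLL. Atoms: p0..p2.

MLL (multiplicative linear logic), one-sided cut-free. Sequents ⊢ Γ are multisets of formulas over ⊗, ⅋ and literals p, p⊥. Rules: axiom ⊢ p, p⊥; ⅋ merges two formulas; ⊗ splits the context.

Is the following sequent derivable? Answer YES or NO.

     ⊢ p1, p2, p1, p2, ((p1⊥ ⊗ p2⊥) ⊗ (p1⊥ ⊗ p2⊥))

Proof tree:
[⊗]  ⊢ p1, p2, p1, p2, ((p1⊥ ⊗ p2⊥) ⊗ (p1⊥ ⊗ p2⊥))
  [⊗]  ⊢ p1, p2, (p1⊥ ⊗ p2⊥)
    [Ax]  ⊢ p1, p1⊥
    [Ax]  ⊢ p2, p2⊥
  [⊗]  ⊢ p1, p2, (p1⊥ ⊗ p2⊥)
    [Ax]  ⊢ p1, p1⊥
    [Ax]  ⊢ p2, p2⊥

Result: YES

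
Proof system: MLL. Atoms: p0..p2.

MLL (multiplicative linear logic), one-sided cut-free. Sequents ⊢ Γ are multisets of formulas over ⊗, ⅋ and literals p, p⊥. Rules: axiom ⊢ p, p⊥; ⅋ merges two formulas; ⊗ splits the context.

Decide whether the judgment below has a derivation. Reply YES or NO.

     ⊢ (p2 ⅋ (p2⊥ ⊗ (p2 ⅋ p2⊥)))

Derivation (root first):
[⅋]  ⊢ (p2 ⅋ (p2⊥ ⊗ (p2 ⅋ p2⊥)))
  [⊗]  ⊢ p2, (p2⊥ ⊗ (p2 ⅋ p2⊥))
    [Ax]  ⊢ p2, p2⊥
    [⅋]  ⊢ (p2 ⅋ p2⊥)
      [Ax]  ⊢ p2, p2⊥

Result: YES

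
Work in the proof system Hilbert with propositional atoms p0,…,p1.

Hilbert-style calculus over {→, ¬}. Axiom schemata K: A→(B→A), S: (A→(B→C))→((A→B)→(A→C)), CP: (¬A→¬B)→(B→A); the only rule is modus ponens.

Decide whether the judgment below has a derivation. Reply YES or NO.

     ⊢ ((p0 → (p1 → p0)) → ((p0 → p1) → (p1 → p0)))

Enumerate valuations to refute Γ ⊢ Δ:
  v=00: Γ:[] Δ:[((p0 → (p1 → p0)) → ((p0 → p1) → (p1 → p0)))=T] refutes=False
  v=01: Γ:[] Δ:[((p0 → (p1 → p0)) → ((p0 → p1) → (p1 → p0)))=F] refutes=True  ← countermodel

Result: NO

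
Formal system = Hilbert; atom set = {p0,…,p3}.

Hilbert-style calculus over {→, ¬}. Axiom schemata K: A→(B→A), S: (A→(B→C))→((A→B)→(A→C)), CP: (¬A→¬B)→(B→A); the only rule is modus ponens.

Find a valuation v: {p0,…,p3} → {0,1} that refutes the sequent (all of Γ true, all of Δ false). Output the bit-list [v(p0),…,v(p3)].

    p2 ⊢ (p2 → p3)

Truth-table refutation:
  v=0000: Γ:[p2=F] Δ:[(p2 → p3)=T] refutes=False
  v=0001: Γ:[p2=F] Δ:[(p2 → p3)=T] refutes=False
  v=0010: Γ:[p2=T] Δ:[(p2 → p3)=F] refutes=True  ← countermodel

Result: [0, 0, 1, 0]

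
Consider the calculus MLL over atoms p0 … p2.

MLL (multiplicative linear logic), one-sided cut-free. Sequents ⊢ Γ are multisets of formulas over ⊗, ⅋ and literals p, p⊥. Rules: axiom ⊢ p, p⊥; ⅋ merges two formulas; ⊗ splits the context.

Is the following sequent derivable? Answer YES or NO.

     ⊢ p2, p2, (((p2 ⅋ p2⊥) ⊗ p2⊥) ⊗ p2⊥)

Derivation (root first):
[⊗]  ⊢ p2, p2, (((p2 ⅋ p2⊥) ⊗ p2⊥) ⊗ p2⊥)
  [⊗]  ⊢ p2, ((p2 ⅋ p2⊥) ⊗ p2⊥)
    [⅋]  ⊢ (p2 ⅋ p2⊥)
      [Ax]  ⊢ p2, p2⊥
    [Ax]  ⊢ p2, p2⊥
  [Ax]  ⊢ p2, p2⊥

Result: YES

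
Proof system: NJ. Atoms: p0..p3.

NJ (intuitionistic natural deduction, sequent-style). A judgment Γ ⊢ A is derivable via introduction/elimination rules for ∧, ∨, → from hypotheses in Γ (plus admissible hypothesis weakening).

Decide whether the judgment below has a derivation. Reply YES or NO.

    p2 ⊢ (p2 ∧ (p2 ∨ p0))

Derivation trace:
[∧I] p2 ⊢ (p2 ∧ (p2 ∨ p0))
  [Ax] p2 ⊢ p2
  [Wk] p2, p2 ⊢ (p2 ∨ p0)
    [∨I₁] p2 ⊢ (p2 ∨ p0)
      [Ax] p2 ⊢ p2

Result: YES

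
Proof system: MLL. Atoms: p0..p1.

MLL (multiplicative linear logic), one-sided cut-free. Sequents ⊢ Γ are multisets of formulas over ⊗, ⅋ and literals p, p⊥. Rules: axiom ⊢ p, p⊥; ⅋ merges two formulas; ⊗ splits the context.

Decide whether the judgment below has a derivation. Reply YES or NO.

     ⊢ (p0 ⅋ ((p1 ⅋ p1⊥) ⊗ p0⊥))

Derivation (root first):
[⅋]  ⊢ (p0 ⅋ ((p1 ⅋ p1⊥) ⊗ p0⊥))
  [⊗]  ⊢ p0, ((p1 ⅋ p1⊥) ⊗ p0⊥)
    [⅋]  ⊢ (p1 ⅋ p1⊥)
      [Ax]  ⊢ p1, p1⊥
    [Ax]  ⊢ p0, p0⊥

Result: YES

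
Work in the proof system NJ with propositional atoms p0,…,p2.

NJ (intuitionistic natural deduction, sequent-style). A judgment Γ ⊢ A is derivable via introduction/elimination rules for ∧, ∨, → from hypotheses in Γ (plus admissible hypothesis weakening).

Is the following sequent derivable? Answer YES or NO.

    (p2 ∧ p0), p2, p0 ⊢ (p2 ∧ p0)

Proof tree:
[∧I] (p2 ∧ p0), p2, p0 ⊢ (p2 ∧ p0)
  [Ax] p2 ⊢ p2
  [Wk] p0, (p2 ∧ p0), (p2 ∧ p0) ⊢ p0
    [Wk] p0, (p2 ∧ p0) ⊢ p0
      [Ax] p0 ⊢ p0

Result: YES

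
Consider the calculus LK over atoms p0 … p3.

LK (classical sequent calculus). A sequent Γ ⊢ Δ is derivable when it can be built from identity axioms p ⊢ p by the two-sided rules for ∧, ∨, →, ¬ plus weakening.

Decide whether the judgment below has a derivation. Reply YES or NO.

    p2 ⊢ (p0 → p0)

Derivation trace:
[WL] p2 ⊢ (p0 → p0)
  [→R]  ⊢ (p0 → p0)
    [Ax] p0 ⊢ p0

Result: YES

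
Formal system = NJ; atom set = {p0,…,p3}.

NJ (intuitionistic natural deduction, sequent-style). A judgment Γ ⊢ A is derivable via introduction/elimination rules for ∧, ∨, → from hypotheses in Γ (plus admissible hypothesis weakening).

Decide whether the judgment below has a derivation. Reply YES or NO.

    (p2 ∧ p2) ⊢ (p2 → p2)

Derivation (root first):
[→I] (p2 ∧ p2) ⊢ (p2 → p2)
  [Wk] p2, (p2 ∧ p2) ⊢ p2
    [Ax] p2 ⊢ p2

Result: YES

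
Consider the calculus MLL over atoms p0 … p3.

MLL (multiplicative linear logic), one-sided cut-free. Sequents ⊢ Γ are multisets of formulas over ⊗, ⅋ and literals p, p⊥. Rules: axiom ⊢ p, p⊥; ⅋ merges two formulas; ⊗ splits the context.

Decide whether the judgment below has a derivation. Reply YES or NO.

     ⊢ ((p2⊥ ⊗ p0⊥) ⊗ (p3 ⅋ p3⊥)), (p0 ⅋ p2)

Derivation trace:
[⅋]  ⊢ ((p2⊥ ⊗ p0⊥) ⊗ (p3 ⅋ p3⊥)), (p0 ⅋ p2)
  [⊗]  ⊢ p2, p0, ((p2⊥ ⊗ p0⊥) ⊗ (p3 ⅋ p3⊥))
    [⊗]  ⊢ p2, p0, (p2⊥ ⊗ p0⊥)
      [Ax]  ⊢ p2, p2⊥
      [Ax]  ⊢ p0, p0⊥
    [⅋]  ⊢ (p3 ⅋ p3⊥)
      [Ax]  ⊢ p3, p3⊥

Result: YES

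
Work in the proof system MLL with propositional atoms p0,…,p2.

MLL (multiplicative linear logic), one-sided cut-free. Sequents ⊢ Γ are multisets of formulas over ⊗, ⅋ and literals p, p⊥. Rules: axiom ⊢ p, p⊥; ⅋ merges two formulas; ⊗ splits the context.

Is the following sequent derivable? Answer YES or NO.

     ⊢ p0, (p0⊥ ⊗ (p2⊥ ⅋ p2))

Proof tree:
[⊗]  ⊢ p0, (p0⊥ ⊗ (p2⊥ ⅋ p2))
  [Ax]  ⊢ p0, p0⊥
  [⅋]  ⊢ (p2⊥ ⅋ p2)
    [Ax]  ⊢ p2, p2⊥

Result: YES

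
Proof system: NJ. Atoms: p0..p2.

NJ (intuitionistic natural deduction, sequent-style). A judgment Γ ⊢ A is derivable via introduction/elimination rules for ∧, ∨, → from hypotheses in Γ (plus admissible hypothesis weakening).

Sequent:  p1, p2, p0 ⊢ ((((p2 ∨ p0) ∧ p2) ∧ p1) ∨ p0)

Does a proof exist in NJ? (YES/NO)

Derivation (root first):
[∨I₁] p1, p2, p0 ⊢ ((((p2 ∨ p0) ∧ p2) ∧ p1) ∨ p0)
  [∧I] p1, p2, p0 ⊢ (((p2 ∨ p0) ∧ p2) ∧ p1)
    [∧I] p2, p0 ⊢ ((p2 ∨ p0) ∧ p2)
      [∨I₂] p0 ⊢ (p2 ∨ p0)
        [Ax] p0 ⊢ p0
      [Ax] p2 ⊢ p2
    [Ax] p1 ⊢ p1

Result: YES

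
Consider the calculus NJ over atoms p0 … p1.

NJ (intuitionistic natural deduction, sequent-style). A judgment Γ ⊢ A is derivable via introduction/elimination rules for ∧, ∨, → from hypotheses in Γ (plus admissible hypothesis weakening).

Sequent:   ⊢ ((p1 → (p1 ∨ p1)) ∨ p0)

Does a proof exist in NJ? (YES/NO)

Derivation (root first):
[∨I₁]  ⊢ ((p1 → (p1 ∨ p1)) ∨ p0)
  [→I]  ⊢ (p1 → (p1 ∨ p1))
    [∨I₁] p1 ⊢ (p1 ∨ p1)
      [Ax] p1 ⊢ p1

Result: YES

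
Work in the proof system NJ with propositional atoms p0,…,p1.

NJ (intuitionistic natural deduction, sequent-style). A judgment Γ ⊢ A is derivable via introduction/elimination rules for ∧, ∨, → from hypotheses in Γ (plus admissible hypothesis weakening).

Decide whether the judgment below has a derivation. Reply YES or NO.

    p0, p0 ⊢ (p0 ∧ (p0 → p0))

Derivation trace:
[Wk] p0, p0 ⊢ (p0 ∧ (p0 → p0))
  [∧I] p0 ⊢ (p0 ∧ (p0 → p0))
    [Ax] p0 ⊢ p0
    [→I]  ⊢ (p0 → p0)
      [Ax] p0 ⊢ p0

Result: YES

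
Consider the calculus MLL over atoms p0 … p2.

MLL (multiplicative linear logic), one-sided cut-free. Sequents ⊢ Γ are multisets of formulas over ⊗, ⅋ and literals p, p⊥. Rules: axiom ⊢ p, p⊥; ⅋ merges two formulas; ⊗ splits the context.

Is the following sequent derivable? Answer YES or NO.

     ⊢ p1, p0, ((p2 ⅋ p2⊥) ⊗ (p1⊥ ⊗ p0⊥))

Proof tree:
[⊗]  ⊢ p1, p0, ((p2 ⅋ p2⊥) ⊗ (p1⊥ ⊗ p0⊥))
  [⅋]  ⊢ (p2 ⅋ p2⊥)
    [Ax]  ⊢ p2, p2⊥
  [⊗]  ⊢ p1, p0, (p1⊥ ⊗ p0⊥)
    [Ax]  ⊢ p1, p1⊥
    [Ax]  ⊢ p0, p0⊥

Result: YES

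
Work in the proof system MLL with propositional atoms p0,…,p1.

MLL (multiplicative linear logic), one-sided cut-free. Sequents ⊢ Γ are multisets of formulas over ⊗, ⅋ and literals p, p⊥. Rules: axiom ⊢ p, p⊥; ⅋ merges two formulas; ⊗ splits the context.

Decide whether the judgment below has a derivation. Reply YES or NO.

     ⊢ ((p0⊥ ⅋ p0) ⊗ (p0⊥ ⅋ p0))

Derivation (root first):
[⊗]  ⊢ ((p0⊥ ⅋ p0) ⊗ (p0⊥ ⅋ p0))
  [⅋]  ⊢ (p0⊥ ⅋ p0)
    [Ax]  ⊢ p0, p0⊥
  [⅋]  ⊢ (p0⊥ ⅋ p0)
    [Ax]  ⊢ p0, p0⊥

Result: YES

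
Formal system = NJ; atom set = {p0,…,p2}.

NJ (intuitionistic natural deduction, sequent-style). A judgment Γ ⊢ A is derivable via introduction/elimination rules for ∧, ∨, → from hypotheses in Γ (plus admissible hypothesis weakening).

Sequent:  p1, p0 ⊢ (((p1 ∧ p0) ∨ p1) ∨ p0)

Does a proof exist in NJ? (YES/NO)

Derivation (root first):
[∨I₁] p1, p0 ⊢ (((p1 ∧ p0) ∨ p1) ∨ p0)
  [∨I₁] p1, p0 ⊢ ((p1 ∧ p0) ∨ p1)
    [∧I] p1, p0 ⊢ (p1 ∧ p0)
      [Ax] p1 ⊢ p1
      [Ax] p0 ⊢ p0

Result: YES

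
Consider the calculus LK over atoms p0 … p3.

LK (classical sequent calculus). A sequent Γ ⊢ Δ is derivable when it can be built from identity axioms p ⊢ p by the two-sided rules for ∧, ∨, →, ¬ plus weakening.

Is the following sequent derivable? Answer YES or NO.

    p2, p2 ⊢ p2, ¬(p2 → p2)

Derivation (root first):
[WL] p2, p2 ⊢ p2, ¬(p2 → p2)
  [¬R] p2 ⊢ p2, ¬(p2 → p2)
    [→L] p2, (p2 → p2) ⊢ p2
      [Ax] p2 ⊢ p2
      [Ax] p2 ⊢ p2

Result: YES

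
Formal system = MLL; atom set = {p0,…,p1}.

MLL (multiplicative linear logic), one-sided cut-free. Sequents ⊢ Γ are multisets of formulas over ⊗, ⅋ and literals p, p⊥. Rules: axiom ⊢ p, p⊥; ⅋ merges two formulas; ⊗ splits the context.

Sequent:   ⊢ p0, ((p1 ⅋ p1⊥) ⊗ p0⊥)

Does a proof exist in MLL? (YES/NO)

Derivation trace:
[⊗]  ⊢ p0, ((p1 ⅋ p1⊥) ⊗ p0⊥)
  [⅋]  ⊢ (p1 ⅋ p1⊥)
    [Ax]  ⊢ p1, p1⊥
  [Ax]  ⊢ p0, p0⊥

Result: YES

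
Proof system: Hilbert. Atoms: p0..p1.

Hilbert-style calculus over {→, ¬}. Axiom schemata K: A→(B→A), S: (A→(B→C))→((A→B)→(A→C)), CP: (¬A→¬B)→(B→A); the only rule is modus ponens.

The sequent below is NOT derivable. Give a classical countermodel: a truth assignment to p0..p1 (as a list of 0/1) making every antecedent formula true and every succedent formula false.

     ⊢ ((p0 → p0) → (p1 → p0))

Truth-table refutation:
  v=00: Γ:[] Δ:[((p0 → p0) → (p1 → p0))=T] refutes=False
  v=01: Γ:[] Δ:[((p0 → p0) → (p1 → p0))=F] refutes=True  ← countermodel

Result: [0, 1]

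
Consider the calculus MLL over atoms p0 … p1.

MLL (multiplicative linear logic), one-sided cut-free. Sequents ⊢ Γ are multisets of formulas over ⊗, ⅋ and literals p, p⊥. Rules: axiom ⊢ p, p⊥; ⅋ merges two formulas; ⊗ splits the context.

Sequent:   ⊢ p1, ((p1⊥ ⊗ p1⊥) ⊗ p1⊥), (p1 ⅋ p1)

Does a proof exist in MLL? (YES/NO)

Proof tree:
[⅋]  ⊢ p1, ((p1⊥ ⊗ p1⊥) ⊗ p1⊥), (p1 ⅋ p1)
  [⊗]  ⊢ p1, p1, p1, ((p1⊥ ⊗ p1⊥) ⊗ p1⊥)
    [⊗]  ⊢ p1, p1, (p1⊥ ⊗ p1⊥)
      [Ax]  ⊢ p1, p1⊥
      [Ax]  ⊢ p1, p1⊥
    [Ax]  ⊢ p1, p1⊥

Result: YES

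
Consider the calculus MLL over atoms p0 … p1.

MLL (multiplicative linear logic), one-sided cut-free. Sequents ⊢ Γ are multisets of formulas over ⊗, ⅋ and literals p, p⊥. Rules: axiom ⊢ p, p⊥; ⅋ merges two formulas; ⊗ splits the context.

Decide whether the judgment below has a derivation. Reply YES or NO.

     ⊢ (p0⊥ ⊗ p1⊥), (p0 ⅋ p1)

Derivation trace:
[⅋]  ⊢ (p0⊥ ⊗ p1⊥), (p0 ⅋ p1)
  [⊗]  ⊢ p0, p1, (p0⊥ ⊗ p1⊥)
    [Ax]  ⊢ p0, p0⊥
    [Ax]  ⊢ p1, p1⊥

Result: YES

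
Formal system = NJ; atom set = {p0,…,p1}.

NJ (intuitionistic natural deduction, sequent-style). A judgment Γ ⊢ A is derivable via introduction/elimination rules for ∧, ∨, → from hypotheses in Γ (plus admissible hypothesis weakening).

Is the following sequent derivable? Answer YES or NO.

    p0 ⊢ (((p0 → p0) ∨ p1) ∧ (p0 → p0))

Derivation trace:
[∧I] p0 ⊢ (((p0 → p0) ∨ p1) ∧ (p0 → p0))
  [Wk] p0 ⊢ ((p0 → p0) ∨ p1)
    [∨I₁]  ⊢ ((p0 → p0) ∨ p1)
      [→I]  ⊢ (p0 → p0)
        [Ax] p0 ⊢ p0
  [→I]  ⊢ (p0 → p0)
    [Ax] p0 ⊢ p0

Result: YES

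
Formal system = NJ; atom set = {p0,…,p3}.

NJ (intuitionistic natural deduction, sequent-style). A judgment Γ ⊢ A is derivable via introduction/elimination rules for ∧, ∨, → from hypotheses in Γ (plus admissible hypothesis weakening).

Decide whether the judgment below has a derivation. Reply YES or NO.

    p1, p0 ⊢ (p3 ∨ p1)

Derivation (root first):
[Wk] p1, p0 ⊢ (p3 ∨ p1)
  [∨I₂] p1 ⊢ (p3 ∨ p1)
    [Ax] p1 ⊢ p1

Result: YES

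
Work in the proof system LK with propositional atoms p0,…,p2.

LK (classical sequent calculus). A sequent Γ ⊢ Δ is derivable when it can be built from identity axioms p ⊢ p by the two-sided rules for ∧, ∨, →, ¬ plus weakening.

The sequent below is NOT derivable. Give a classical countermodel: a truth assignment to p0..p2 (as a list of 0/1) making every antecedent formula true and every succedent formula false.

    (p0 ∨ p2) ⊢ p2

Search for a countermodel by truth-table:
  v=000: Γ:[(p0 ∨ p2)=F] Δ:[p2=F] refutes=False
  v=001: Γ:[(p0 ∨ p2)=T] Δ:[p2=T] refutes=False
  v=010: Γ:[(p0 ∨ p2)=F] Δ:[p2=F] refutes=False
  v=011: Γ:[(p0 ∨ p2)=T] Δ:[p2=T] refutes=False
  v=100: Γ:[(p0 ∨ p2)=T] Δ:[p2=F] refutes=True  ← countermodel

Result: [1, 0, 0]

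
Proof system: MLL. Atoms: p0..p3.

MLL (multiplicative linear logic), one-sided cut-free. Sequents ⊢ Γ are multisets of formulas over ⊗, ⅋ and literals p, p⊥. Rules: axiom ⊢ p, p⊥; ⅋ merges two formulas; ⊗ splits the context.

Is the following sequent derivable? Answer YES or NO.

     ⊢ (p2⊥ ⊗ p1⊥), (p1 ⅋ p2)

Derivation trace:
[⅋]  ⊢ (p2⊥ ⊗ p1⊥), (p1 ⅋ p2)
  [⊗]  ⊢ p2, p1, (p2⊥ ⊗ p1⊥)
    [Ax]  ⊢ p2, p2⊥
    [Ax]  ⊢ p1, p1⊥

Result: YES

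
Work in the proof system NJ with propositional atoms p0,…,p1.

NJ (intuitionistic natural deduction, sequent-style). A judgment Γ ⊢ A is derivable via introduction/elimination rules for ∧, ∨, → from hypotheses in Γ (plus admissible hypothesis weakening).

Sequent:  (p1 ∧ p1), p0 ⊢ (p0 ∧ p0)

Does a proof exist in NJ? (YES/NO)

Derivation (root first):
[∧I] (p1 ∧ p1), p0 ⊢ (p0 ∧ p0)
  [Wk] p0, (p1 ∧ p1) ⊢ p0
    [Ax] p0 ⊢ p0
  [Wk] p0, (p1 ∧ p1) ⊢ p0
    [Ax] p0 ⊢ p0

Result: YES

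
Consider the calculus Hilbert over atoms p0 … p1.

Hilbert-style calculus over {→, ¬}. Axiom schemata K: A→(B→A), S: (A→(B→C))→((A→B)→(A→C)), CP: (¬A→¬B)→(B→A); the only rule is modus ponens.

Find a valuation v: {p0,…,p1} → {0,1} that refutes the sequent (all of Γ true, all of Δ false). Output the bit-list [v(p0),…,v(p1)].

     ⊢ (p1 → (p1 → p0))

Truth-table refutation:
  v=00: Γ:[] Δ:[(p1 → (p1 → p0))=T] refutes=False
  v=01: Γ:[] Δ:[(p1 → (p1 → p0))=F] refutes=True  ← countermodel

Result: [0, 1]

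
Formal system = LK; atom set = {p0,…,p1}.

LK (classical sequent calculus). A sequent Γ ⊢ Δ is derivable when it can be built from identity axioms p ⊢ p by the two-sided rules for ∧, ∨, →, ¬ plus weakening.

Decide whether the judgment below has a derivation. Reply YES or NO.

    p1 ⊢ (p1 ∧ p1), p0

Proof tree:
[WR] p1 ⊢ (p1 ∧ p1), p0
  [∧R] p1 ⊢ (p1 ∧ p1)
    [Ax] p1 ⊢ p1
    [Ax] p1 ⊢ p1

Result: YES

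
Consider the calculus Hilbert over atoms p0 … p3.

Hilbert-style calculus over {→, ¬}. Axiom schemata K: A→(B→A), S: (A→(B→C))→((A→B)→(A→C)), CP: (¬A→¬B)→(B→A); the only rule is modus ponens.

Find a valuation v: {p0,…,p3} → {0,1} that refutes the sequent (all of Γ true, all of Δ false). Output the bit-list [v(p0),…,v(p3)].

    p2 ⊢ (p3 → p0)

Enumerate valuations to refute Γ ⊢ Δ:
  v=0000: Γ:[p2=F] Δ:[(p3 → p0)=T] refutes=False
  v=0001: Γ:[p2=F] Δ:[(p3 → p0)=F] refutes=False
  v=0010: Γ:[p2=T] Δ:[(p3 → p0)=T] refutes=False
  v=0011: Γ:[p2=T] Δ:[(p3 → p0)=F] refutes=True  ← countermodel

Result: [0, 0, 1, 1]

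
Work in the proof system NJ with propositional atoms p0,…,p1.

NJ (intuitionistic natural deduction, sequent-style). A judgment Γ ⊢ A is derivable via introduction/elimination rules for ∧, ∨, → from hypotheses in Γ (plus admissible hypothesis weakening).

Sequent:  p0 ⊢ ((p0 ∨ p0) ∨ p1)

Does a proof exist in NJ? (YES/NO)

Derivation trace:
[∨I₁] p0 ⊢ ((p0 ∨ p0) ∨ p1)
  [∨I₂] p0 ⊢ (p0 ∨ p0)
    [Ax] p0 ⊢ p0

Result: YES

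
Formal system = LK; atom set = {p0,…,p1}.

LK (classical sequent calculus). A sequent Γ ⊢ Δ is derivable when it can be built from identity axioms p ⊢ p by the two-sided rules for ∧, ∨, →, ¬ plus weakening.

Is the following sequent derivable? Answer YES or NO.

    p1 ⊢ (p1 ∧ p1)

Proof tree:
[∧R] p1 ⊢ (p1 ∧ p1)
  [WL] p1, p1 ⊢ p1
    [Ax] p1 ⊢ p1
  [Ax] p1 ⊢ p1

Result: YES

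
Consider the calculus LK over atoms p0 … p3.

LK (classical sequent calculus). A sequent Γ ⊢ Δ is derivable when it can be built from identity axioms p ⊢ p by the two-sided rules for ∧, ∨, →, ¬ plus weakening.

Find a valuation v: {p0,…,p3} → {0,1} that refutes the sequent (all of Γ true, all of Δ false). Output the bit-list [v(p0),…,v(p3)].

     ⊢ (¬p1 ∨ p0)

Truth-table refutation:
  v=0000: Γ:[] Δ:[(¬p1 ∨ p0)=T] refutes=False
  v=0001: Γ:[] Δ:[(¬p1 ∨ p0)=T] refutes=False
  v=0010: Γ:[] Δ:[(¬p1 ∨ p0)=T] refutes=False
  v=0011: Γ:[] Δ:[(¬p1 ∨ p0)=T] refutes=False
  v=0100: Γ:[] Δ:[(¬p1 ∨ p0)=F] refutes=True  ← countermodel

Result: [0, 1, 0, 0]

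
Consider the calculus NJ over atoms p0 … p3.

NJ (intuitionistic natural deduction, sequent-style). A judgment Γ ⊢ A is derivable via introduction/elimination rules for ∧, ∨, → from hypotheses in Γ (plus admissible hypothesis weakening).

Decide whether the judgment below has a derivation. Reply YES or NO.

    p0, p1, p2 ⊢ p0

Proof tree:
[Wk] p0, p1, p2 ⊢ p0
  [Wk] p0, p1 ⊢ p0
    [Ax] p0 ⊢ p0

Result: YES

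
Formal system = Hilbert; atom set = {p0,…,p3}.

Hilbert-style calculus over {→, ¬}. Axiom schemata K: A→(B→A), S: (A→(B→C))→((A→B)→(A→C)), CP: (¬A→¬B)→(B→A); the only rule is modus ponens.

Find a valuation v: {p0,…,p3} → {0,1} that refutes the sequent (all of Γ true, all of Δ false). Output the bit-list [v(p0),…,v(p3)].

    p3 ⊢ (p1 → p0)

Enumerate valuations to refute Γ ⊢ Δ:
  v=0000: Γ:[p3=F] Δ:[(p1 → p0)=T] refutes=False
  v=0001: Γ:[p3=T] Δ:[(p1 → p0)=T] refutes=False
  v=0010: Γ:[p3=F] Δ:[(p1 → p0)=T] refutes=False
  v=0011: Γ:[p3=T] Δ:[(p1 → p0)=T] refutes=False
  v=0100: Γ:[p3=F] Δ:[(p1 → p0)=F] refutes=False
  v=0101: Γ:[p3=T] Δ:[(p1 → p0)=F] refutes=True  ← countermodel

Result: [0, 1, 0, 1]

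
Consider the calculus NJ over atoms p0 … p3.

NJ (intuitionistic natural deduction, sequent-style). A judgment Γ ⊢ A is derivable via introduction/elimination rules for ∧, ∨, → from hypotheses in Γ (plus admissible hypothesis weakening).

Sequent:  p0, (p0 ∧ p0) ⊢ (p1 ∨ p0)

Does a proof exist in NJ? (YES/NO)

Derivation (root first):
[Wk] p0, (p0 ∧ p0) ⊢ (p1 ∨ p0)
  [∨I₂] p0 ⊢ (p1 ∨ p0)
    [Ax] p0 ⊢ p0

Result: YES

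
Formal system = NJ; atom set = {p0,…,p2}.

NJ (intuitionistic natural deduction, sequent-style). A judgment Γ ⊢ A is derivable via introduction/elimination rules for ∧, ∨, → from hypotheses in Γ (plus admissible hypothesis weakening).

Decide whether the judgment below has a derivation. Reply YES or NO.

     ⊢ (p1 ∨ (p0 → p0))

Derivation trace:
[∨I₂]  ⊢ (p1 ∨ (p0 → p0))
  [→I]  ⊢ (p0 → p0)
    [Ax] p0 ⊢ p0

Result: YES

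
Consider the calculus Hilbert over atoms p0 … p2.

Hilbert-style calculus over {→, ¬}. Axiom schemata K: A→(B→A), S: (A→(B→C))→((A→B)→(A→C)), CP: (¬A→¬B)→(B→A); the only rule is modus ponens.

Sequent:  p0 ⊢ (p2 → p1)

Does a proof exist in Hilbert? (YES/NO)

Enumerate valuations to refute Γ ⊢ Δ:
  v=000: Γ:[p0=F] Δ:[(p2 → p1)=T] refutes=False
  v=001: Γ:[p0=F] Δ:[(p2 → p1)=F] refutes=False
  v=010: Γ:[p0=F] Δ:[(p2 → p1)=T] refutes=False
  v=011: Γ:[p0=F] Δ:[(p2 → p1)=T] refutes=False
  v=100: Γ:[p0=T] Δ:[(p2 → p1)=T] refutes=False
  v=101: Γ:[p0=T] Δ:[(p2 → p1)=F] refutes=True  ← countermodel

Result: NO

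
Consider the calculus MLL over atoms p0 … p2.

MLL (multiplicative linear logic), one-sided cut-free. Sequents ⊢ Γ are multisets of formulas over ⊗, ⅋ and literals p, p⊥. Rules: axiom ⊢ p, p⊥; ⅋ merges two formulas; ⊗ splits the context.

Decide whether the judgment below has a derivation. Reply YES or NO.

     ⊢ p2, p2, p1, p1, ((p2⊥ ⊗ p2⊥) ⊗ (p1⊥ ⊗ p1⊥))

Derivation (root first):
[⊗]  ⊢ p2, p2, p1, p1, ((p2⊥ ⊗ p2⊥) ⊗ (p1⊥ ⊗ p1⊥))
  [⊗]  ⊢ p2, p2, (p2⊥ ⊗ p2⊥)
    [Ax]  ⊢ p2, p2⊥
    [Ax]  ⊢ p2, p2⊥
  [⊗]  ⊢ p1, p1, (p1⊥ ⊗ p1⊥)
    [Ax]  ⊢ p1, p1⊥
    [Ax]  ⊢ p1, p1⊥

Result: YES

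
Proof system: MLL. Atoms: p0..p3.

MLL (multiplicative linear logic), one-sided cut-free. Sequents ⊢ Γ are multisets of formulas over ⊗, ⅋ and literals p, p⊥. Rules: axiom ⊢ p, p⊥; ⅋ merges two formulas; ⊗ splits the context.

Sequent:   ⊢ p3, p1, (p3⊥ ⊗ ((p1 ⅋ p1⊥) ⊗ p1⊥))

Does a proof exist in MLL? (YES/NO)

Derivation (root first):
[⊗]  ⊢ p3, p1, (p3⊥ ⊗ ((p1 ⅋ p1⊥) ⊗ p1⊥))
  [Ax]  ⊢ p3, p3⊥
  [⊗]  ⊢ p1, ((p1 ⅋ p1⊥) ⊗ p1⊥)
    [⅋]  ⊢ (p1 ⅋ p1⊥)
      [Ax]  ⊢ p1, p1⊥
    [Ax]  ⊢ p1, p1⊥

Result: YES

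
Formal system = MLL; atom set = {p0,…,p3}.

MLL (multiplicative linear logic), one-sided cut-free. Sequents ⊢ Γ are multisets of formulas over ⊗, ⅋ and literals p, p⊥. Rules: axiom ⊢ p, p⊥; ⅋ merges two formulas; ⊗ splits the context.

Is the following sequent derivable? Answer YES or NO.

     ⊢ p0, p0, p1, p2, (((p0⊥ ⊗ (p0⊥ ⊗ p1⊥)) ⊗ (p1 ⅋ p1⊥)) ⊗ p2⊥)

Proof tree:
[⊗]  ⊢ p0, p0, p1, p2, (((p0⊥ ⊗ (p0⊥ ⊗ p1⊥)) ⊗ (p1 ⅋ p1⊥)) ⊗ p2⊥)
  [⊗]  ⊢ p0, p0, p1, ((p0⊥ ⊗ (p0⊥ ⊗ p1⊥)) ⊗ (p1 ⅋ p1⊥))
    [⊗]  ⊢ p0, p0, p1, (p0⊥ ⊗ (p0⊥ ⊗ p1⊥))
      [Ax]  ⊢ p0, p0⊥
      [⊗]  ⊢ p0, p1, (p0⊥ ⊗ p1⊥)
        [Ax]  ⊢ p0, p0⊥
        [Ax]  ⊢ p1, p1⊥
    [⅋]  ⊢ (p1 ⅋ p1⊥)
      [Ax]  ⊢ p1, p1⊥
  [Ax]  ⊢ p2, p2⊥

Result: YES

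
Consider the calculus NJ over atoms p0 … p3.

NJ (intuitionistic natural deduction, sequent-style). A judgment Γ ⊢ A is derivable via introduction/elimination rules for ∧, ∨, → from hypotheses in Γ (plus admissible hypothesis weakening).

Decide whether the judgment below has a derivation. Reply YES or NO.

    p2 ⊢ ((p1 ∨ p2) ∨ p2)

Proof tree:
[∨I₁] p2 ⊢ ((p1 ∨ p2) ∨ p2)
  [∨I₂] p2 ⊢ (p1 ∨ p2)
    [Ax] p2 ⊢ p2

Result: YES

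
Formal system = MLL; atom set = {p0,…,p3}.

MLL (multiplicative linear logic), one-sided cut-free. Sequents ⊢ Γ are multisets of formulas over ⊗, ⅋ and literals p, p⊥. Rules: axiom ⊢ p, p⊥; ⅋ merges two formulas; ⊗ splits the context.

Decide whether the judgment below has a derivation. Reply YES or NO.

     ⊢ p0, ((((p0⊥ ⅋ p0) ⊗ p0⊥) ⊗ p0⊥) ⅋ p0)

Derivation trace:
[⅋]  ⊢ p0, ((((p0⊥ ⅋ p0) ⊗ p0⊥) ⊗ p0⊥) ⅋ p0)
  [⊗]  ⊢ p0, p0, (((p0⊥ ⅋ p0) ⊗ p0⊥) ⊗ p0⊥)
    [⊗]  ⊢ p0, ((p0⊥ ⅋ p0) ⊗ p0⊥)
      [⅋]  ⊢ (p0⊥ ⅋ p0)
        [Ax]  ⊢ p0, p0⊥
      [Ax]  ⊢ p0, p0⊥
    [Ax]  ⊢ p0, p0⊥

Result: YES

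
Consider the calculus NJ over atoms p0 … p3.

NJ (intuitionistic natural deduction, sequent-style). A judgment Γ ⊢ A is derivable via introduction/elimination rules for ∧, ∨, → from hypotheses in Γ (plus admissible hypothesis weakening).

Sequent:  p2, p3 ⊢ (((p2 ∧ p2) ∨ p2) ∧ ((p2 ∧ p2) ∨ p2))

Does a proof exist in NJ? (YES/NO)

Derivation trace:
[Wk] p2, p3 ⊢ (((p2 ∧ p2) ∨ p2) ∧ ((p2 ∧ p2) ∨ p2))
  [∧I] p2 ⊢ (((p2 ∧ p2) ∨ p2) ∧ ((p2 ∧ p2) ∨ p2))
    [∨I₁] p2 ⊢ ((p2 ∧ p2) ∨ p2)
      [∧I] p2 ⊢ (p2 ∧ p2)
        [Ax] p2 ⊢ p2
        [Ax] p2 ⊢ p2
    [∨I₁] p2 ⊢ ((p2 ∧ p2) ∨ p2)
      [∧I] p2 ⊢ (p2 ∧ p2)
        [Ax] p2 ⊢ p2
        [Ax] p2 ⊢ p2

Result: YES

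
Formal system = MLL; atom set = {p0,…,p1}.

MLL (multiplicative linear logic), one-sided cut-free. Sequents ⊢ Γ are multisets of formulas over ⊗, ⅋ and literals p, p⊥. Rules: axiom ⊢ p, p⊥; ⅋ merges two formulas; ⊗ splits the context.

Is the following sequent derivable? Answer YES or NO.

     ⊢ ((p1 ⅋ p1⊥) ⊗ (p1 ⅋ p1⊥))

Proof tree:
[⊗]  ⊢ ((p1 ⅋ p1⊥) ⊗ (p1 ⅋ p1⊥))
  [⅋]  ⊢ (p1 ⅋ p1⊥)
    [Ax]  ⊢ p1, p1⊥
  [⅋]  ⊢ (p1 ⅋ p1⊥)
    [Ax]  ⊢ p1, p1⊥

Result: YES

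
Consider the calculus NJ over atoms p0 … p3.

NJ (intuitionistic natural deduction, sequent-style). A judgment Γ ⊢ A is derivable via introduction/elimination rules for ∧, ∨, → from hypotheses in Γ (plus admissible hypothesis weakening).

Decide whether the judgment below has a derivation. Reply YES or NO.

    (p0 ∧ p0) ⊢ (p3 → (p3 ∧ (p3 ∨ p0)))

Derivation trace:
[→I] (p0 ∧ p0) ⊢ (p3 → (p3 ∧ (p3 ∨ p0)))
  [Wk] p3, (p0 ∧ p0) ⊢ (p3 ∧ (p3 ∨ p0))
    [∧I] p3 ⊢ (p3 ∧ (p3 ∨ p0))
      [Ax] p3 ⊢ p3
      [∨I₁] p3 ⊢ (p3 ∨ p0)
        [Ax] p3 ⊢ p3

Result: YES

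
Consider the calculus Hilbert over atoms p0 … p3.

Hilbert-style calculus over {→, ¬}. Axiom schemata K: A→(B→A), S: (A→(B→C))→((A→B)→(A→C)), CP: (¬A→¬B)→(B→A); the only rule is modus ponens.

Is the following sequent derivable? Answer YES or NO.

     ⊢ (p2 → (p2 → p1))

Search for a countermodel by truth-table:
  v=0000: Γ:[] Δ:[(p2 → (p2 → p1))=T] refutes=False
  v=0001: Γ:[] Δ:[(p2 → (p2 → p1))=T] refutes=False
  v=0010: Γ:[] Δ:[(p2 → (p2 → p1))=F] refutes=True  ← countermodel

Result: NO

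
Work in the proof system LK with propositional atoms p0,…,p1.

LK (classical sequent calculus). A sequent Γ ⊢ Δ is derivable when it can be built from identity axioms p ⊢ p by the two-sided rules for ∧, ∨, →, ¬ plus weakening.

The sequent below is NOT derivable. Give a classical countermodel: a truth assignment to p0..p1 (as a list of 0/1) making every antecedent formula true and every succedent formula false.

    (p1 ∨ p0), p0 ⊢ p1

Search for a countermodel by truth-table:
  v=00: Γ:[(p1 ∨ p0)=F, p0=F] Δ:[p1=F] refutes=False
  v=01: Γ:[(p1 ∨ p0)=T, p0=F] Δ:[p1=T] refutes=False
  v=10: Γ:[(p1 ∨ p0)=T, p0=T] Δ:[p1=F] refutes=True  ← countermodel

Result: [1, 0]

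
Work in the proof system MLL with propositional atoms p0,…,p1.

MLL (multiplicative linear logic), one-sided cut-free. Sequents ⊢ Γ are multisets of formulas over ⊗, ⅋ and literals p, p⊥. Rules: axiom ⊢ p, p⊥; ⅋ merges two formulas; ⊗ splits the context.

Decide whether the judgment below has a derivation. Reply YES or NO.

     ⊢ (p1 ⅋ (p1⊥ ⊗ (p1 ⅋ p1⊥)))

Derivation (root first):
[⅋]  ⊢ (p1 ⅋ (p1⊥ ⊗ (p1 ⅋ p1⊥)))
  [⊗]  ⊢ p1, (p1⊥ ⊗ (p1 ⅋ p1⊥))
    [Ax]  ⊢ p1, p1⊥
    [⅋]  ⊢ (p1 ⅋ p1⊥)
      [Ax]  ⊢ p1, p1⊥

Result: YES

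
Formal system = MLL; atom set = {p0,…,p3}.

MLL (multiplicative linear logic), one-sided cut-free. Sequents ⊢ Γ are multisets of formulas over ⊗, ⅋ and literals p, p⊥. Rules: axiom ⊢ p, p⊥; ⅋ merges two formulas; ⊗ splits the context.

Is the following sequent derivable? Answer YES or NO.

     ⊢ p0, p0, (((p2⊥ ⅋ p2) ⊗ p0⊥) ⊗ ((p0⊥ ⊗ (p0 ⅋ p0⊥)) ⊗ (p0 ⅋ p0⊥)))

Proof tree:
[⊗]  ⊢ p0, p0, (((p2⊥ ⅋ p2) ⊗ p0⊥) ⊗ ((p0⊥ ⊗ (p0 ⅋ p0⊥)) ⊗ (p0 ⅋ p0⊥)))
  [⊗]  ⊢ p0, ((p2⊥ ⅋ p2) ⊗ p0⊥)
    [⅋]  ⊢ (p2⊥ ⅋ p2)
      [Ax]  ⊢ p2, p2⊥
    [Ax]  ⊢ p0, p0⊥
  [⊗]  ⊢ p0, ((p0⊥ ⊗ (p0 ⅋ p0⊥)) ⊗ (p0 ⅋ p0⊥))
    [⊗]  ⊢ p0, (p0⊥ ⊗ (p0 ⅋ p0⊥))
      [Ax]  ⊢ p0, p0⊥
      [⅋]  ⊢ (p0 ⅋ p0⊥)
        [Ax]  ⊢ p0, p0⊥
    [⅋]  ⊢ (p0 ⅋ p0⊥)
      [Ax]  ⊢ p0, p0⊥

Result: YES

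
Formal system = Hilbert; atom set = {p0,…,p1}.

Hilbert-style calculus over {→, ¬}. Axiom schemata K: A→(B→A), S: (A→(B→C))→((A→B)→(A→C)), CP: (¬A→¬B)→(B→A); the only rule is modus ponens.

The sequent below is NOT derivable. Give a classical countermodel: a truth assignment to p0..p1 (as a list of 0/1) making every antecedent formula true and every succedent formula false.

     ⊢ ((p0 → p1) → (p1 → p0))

Search for a countermodel by truth-table:
  v=00: Γ:[] Δ:[((p0 → p1) → (p1 → p0))=T] refutes=False
  v=01: Γ:[] Δ:[((p0 → p1) → (p1 → p0))=F] refutes=True  ← countermodel

Result: [0, 1]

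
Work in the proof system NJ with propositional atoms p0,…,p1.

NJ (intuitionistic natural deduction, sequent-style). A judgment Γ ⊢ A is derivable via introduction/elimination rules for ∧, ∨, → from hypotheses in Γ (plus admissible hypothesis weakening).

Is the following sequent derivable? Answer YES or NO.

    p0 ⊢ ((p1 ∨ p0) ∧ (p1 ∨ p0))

Derivation (root first):
[∧I] p0 ⊢ ((p1 ∨ p0) ∧ (p1 ∨ p0))
  [∨I₂] p0 ⊢ (p1 ∨ p0)
    [Ax] p0 ⊢ p0
  [∨I₂] p0 ⊢ (p1 ∨ p0)
    [Ax] p0 ⊢ p0

Result: YES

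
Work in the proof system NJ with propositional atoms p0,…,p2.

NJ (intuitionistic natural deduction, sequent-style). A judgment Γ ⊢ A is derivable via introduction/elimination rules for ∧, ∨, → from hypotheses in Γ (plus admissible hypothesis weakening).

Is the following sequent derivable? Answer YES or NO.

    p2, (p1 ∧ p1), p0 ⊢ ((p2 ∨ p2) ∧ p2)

Proof tree:
[Wk] p2, (p1 ∧ p1), p0 ⊢ ((p2 ∨ p2) ∧ p2)
  [Wk] p2, (p1 ∧ p1) ⊢ ((p2 ∨ p2) ∧ p2)
    [∧I] p2 ⊢ ((p2 ∨ p2) ∧ p2)
      [∨I₂] p2 ⊢ (p2 ∨ p2)
        [Ax] p2 ⊢ p2
      [Ax] p2 ⊢ p2

Result: YES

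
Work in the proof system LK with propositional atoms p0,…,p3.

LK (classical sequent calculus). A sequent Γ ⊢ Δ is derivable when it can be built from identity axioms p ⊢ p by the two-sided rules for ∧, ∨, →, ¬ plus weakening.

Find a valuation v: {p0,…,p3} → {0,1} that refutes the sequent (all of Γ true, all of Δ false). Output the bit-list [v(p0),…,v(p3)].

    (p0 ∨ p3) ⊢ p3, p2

Truth-table refutation:
  v=0000: Γ:[(p0 ∨ p3)=F] Δ:[p3=F, p2=F] refutes=False
  v=0001: Γ:[(p0 ∨ p3)=T] Δ:[p3=T, p2=F] refutes=False
  v=0010: Γ:[(p0 ∨ p3)=F] Δ:[p3=F, p2=T] refutes=False
  v=0011: Γ:[(p0 ∨ p3)=T] Δ:[p3=T, p2=T] refutes=False
  v=0100: Γ:[(p0 ∨ p3)=F] Δ:[p3=F, p2=F] refutes=False
  v=0101: Γ:[(p0 ∨ p3)=T] Δ:[p3=T, p2=F] refutes=False
  v=0110: Γ:[(p0 ∨ p3)=F] Δ:[p3=F, p2=T] refutes=False
  v=0111: Γ:[(p0 ∨ p3)=T] Δ:[p3=T, p2=T] refutes=False
  v=1000: Γ:[(p0 ∨ p3)=T] Δ:[p3=F, p2=F] refutes=True  ← countermodel

Result: [1, 0, 0, 0]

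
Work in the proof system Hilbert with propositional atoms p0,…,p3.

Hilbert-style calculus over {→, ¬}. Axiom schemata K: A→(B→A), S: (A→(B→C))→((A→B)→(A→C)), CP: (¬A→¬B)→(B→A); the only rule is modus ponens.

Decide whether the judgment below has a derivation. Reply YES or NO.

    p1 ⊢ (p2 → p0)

Enumerate valuations to refute Γ ⊢ Δ:
  v=0000: Γ:[p1=F] Δ:[(p2 → p0)=T] refutes=False
  v=0001: Γ:[p1=F] Δ:[(p2 → p0)=T] refutes=False
  v=0010: Γ:[p1=F] Δ:[(p2 → p0)=F] refutes=False
  v=0011: Γ:[p1=F] Δ:[(p2 → p0)=F] refutes=False
  v=0100: Γ:[p1=T] Δ:[(p2 → p0)=T] refutes=False
  v=0101: Γ:[p1=T] Δ:[(p2 → p0)=T] refutes=False
  v=0110: Γ:[p1=T] Δ:[(p2 → p0)=F] refutes=True  ← countermodel

Result: NO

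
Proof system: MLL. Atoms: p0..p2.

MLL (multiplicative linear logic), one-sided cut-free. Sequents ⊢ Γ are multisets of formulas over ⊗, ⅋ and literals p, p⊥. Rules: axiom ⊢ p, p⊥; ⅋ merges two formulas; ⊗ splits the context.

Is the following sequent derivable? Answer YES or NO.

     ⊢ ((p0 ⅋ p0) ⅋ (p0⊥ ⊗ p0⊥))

Derivation (root first):
[⅋]  ⊢ ((p0 ⅋ p0) ⅋ (p0⊥ ⊗ p0⊥))
  [⅋]  ⊢ (p0⊥ ⊗ p0⊥), (p0 ⅋ p0)
    [⊗]  ⊢ p0, p0, (p0⊥ ⊗ p0⊥)
      [Ax]  ⊢ p0, p0⊥
      [Ax]  ⊢ p0, p0⊥

Result: YES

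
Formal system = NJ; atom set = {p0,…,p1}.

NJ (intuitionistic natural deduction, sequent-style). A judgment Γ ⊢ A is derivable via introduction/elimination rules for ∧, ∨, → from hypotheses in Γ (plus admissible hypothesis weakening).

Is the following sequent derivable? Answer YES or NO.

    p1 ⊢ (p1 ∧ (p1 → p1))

Derivation trace:
[∧I] p1 ⊢ (p1 ∧ (p1 → p1))
  [Ax] p1 ⊢ p1
  [→I]  ⊢ (p1 → p1)
    [Ax] p1 ⊢ p1

Result: YES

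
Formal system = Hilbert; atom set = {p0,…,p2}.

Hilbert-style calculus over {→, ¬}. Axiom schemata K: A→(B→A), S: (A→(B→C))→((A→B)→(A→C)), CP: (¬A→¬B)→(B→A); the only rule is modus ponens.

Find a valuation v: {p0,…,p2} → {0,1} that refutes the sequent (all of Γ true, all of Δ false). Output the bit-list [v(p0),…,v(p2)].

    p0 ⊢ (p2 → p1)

Truth-table refutation:
  v=000: Γ:[p0=F] Δ:[(p2 → p1)=T] refutes=False
  v=001: Γ:[p0=F] Δ:[(p2 → p1)=F] refutes=False
  v=010: Γ:[p0=F] Δ:[(p2 → p1)=T] refutes=False
  v=011: Γ:[p0=F] Δ:[(p2 → p1)=T] refutes=False
  v=100: Γ:[p0=T] Δ:[(p2 → p1)=T] refutes=False
  v=101: Γ:[p0=T] Δ:[(p2 → p1)=F] refutes=True  ← countermodel

Result: [1, 0, 1]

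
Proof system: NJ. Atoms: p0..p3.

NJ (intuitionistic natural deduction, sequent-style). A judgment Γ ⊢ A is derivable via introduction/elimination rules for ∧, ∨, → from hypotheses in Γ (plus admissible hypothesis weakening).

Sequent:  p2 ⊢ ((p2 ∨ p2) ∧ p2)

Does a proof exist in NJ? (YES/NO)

Derivation (root first):
[∧I] p2 ⊢ ((p2 ∨ p2) ∧ p2)
  [∨I₁] p2 ⊢ (p2 ∨ p2)
    [Ax] p2 ⊢ p2
  [Ax] p2 ⊢ p2

Result: YES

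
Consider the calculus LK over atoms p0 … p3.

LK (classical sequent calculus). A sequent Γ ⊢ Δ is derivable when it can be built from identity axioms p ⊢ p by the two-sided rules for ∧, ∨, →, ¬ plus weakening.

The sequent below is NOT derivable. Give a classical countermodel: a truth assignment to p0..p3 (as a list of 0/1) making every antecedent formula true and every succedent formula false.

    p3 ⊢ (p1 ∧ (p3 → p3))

Search for a countermodel by truth-table:
  v=0000: Γ:[p3=F] Δ:[(p1 ∧ (p3 → p3))=F] refutes=False
  v=0001: Γ:[p3=T] Δ:[(p1 ∧ (p3 → p3))=F] refutes=True  ← countermodel

Result: [0, 0, 0, 1]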